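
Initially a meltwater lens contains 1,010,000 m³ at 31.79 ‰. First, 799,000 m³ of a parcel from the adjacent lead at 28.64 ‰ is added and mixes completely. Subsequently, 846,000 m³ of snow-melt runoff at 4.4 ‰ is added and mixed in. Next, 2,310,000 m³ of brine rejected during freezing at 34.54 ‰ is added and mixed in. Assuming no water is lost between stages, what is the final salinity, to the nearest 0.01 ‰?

27.90 ‰

Weighted by volume,
Initial salt = 1,010,000×31.79 = 32,107,900
After stage 1: salt = 32,107,900 + 799,000×28.64 = 54,991,260; volume = 1,809,000 m³; S = 30.399 ‰
After stage 2: salt = 54,991,260 + 846,000×4.4 = 58,713,660; volume = 2,655,000 m³; S = 22.114 ‰
After stage 3: salt = 58,713,660 + 2,310,000×34.54 = 138,501,060; volume = 4,965,000 m³
S = 138,501,060 / 4,965,000 = 27.8955 ‰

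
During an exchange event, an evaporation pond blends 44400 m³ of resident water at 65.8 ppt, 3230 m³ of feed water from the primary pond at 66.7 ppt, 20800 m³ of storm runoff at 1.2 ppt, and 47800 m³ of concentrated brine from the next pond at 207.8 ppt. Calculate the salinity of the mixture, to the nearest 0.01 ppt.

By conservation of dissolved salt,
salt = 44,400×65.8 + 3,230×66.7 + 20,800×1.2 + 47,800×207.8 = 2,921,520 + 215,441 + 24,960 + 9,932,840 = 13,094,761
volume = 44,400 + 3,230 + 20,800 + 47,800 = 116,230 m³
S = 13,094,761 / 116,230 = 112.6625 ppt

112.66 ppt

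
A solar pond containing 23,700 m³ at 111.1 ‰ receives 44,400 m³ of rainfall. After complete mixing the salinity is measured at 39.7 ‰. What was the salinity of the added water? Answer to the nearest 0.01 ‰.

Salt balance: 23,700×111.1 + 44,400×S = 68,100×39.7
2,633,070 + 44,400·S = 2,703,570
S = (2,703,570 − 2,633,070) / 44,400 = 1.5878 ‰

1.59 ‰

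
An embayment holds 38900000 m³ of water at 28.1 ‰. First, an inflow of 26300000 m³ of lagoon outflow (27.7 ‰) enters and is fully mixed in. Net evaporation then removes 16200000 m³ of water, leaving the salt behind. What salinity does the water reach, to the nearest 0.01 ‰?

After mixing: salt = 38,900,000×28.1 + 26,300,000×27.7 = 1,821,600,000; volume = 65,200,000 m³
After evaporation: salt unchanged = 1,821,600,000; volume = 65,200,000 − 16,200,000 = 49,000,000 m³
S = 1,821,600,000 / 49,000,000 = 37.1755 ‰

37.18 ‰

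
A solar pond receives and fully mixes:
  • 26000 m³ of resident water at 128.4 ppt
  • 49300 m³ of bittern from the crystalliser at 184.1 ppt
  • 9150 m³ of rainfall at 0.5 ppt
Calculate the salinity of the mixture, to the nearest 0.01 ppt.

Weighted by volume,
salt = 26,000×128.4 + 49,300×184.1 + 9,150×0.5 = 3,338,400 + 9,076,130 + 4,575 = 12,419,105
volume = 26,000 + 49,300 + 9,150 = 84,450 m³
S = 12,419,105 / 84,450 = 147.0587 ppt

147.06 ppt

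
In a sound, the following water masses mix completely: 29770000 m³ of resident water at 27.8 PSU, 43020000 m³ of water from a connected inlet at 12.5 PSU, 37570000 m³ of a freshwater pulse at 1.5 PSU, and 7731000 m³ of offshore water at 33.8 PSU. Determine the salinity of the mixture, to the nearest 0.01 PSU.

14.25 PSU

Total salt / total volume:
salt = 29,770,000×27.8 + 43,020,000×12.5 + 37,570,000×1.5 + 7,731,000×33.8 = 827,606,000 + 537,750,000 + 56,355,000 + 261,307,800 = 1,683,018,800
volume = 29,770,000 + 43,020,000 + 37,570,000 + 7,731,000 = 118,091,000 m³
S = 1,683,018,800 / 118,091,000 = 14.2519 PSU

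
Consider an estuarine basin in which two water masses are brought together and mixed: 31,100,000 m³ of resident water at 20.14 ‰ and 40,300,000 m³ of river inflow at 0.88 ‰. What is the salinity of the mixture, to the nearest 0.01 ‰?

Salt balance:
salt = 31,100,000×20.14 + 40,300,000×0.88 = 626,354,000 + 35,464,000 = 661,818,000
volume = 31,100,000 + 40,300,000 = 71,400,000 m³
S = 661,818,000 / 71,400,000 = 9.2692 ‰

9.27 ‰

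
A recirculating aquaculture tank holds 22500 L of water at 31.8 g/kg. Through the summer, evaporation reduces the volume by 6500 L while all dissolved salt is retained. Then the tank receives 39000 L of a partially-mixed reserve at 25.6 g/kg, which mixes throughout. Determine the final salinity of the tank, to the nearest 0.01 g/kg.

31.16 g/kg

After evaporation: salt = 22,500×31.8 = 715,500; volume = 22,500 − 6,500 = 16,000 L
After mixing: salt = 715,500 + 39,000×25.6 = 1,713,900; volume = 16,000 + 39,000 = 55,000 L
S = 1,713,900 / 55,000 = 31.1618 g/kg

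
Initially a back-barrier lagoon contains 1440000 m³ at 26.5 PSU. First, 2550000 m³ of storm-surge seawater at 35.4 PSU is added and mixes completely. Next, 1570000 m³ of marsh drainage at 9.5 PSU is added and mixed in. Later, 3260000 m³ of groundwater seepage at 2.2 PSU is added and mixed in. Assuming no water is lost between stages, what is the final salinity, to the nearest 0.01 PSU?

17.07 PSU

Weighted by volume,
Initial salt = 1,440,000×26.5 = 38,160,000
After stage 1: salt = 38,160,000 + 2,550,000×35.4 = 128,430,000; volume = 3,990,000 m³; S = 32.188 PSU
After stage 2: salt = 128,430,000 + 1,570,000×9.5 = 143,345,000; volume = 5,560,000 m³; S = 25.781 PSU
After stage 3: salt = 143,345,000 + 3,260,000×2.2 = 150,517,000; volume = 8,820,000 m³
S = 150,517,000 / 8,820,000 = 17.0654 PSU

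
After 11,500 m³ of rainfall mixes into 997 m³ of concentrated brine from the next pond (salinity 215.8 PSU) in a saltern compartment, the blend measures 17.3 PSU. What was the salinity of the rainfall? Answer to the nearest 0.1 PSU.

Salt balance: 997×215.8 + 11,500×S = 12,497×17.3
215,152.6 + 11,500·S = 216,198.1
S = (216,198.1 − 215,152.6) / 11,500 = 0.0909 PSU

0.1 PSU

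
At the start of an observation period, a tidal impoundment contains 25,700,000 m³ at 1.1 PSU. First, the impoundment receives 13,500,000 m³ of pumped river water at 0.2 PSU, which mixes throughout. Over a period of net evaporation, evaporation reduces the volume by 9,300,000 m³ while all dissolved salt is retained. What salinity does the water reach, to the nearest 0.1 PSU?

1.0 PSU

After mixing: salt = 25,700,000×1.1 + 13,500,000×0.2 = 30,970,000; volume = 39,200,000 m³
After evaporation: salt unchanged = 30,970,000; volume = 39,200,000 − 9,300,000 = 29,900,000 m³
S = 30,970,000 / 29,900,000 = 1.0358 PSU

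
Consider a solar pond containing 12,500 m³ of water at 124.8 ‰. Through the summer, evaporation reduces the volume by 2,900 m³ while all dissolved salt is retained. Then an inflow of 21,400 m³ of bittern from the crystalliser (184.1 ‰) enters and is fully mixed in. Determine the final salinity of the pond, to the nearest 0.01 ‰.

177.41 ‰

After evaporation: salt = 12,500×124.8 = 1,560,000; volume = 12,500 − 2,900 = 9,600 m³
After mixing: salt = 1,560,000 + 21,400×184.1 = 5,499,740; volume = 9,600 + 21,400 = 31,000 m³
S = 5,499,740 / 31,000 = 177.411 ‰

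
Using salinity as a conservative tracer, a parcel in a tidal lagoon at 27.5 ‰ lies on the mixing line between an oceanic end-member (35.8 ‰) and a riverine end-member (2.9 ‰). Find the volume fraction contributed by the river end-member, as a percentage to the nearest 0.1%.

Let f be the freshwater fraction. Salt balance per unit volume:
f×2.9 + (1−f)×35.8 = 27.5
f = (35.8 − 27.5) / (35.8 − 2.9) = 8.3/32.9 = 0.2523

25.2%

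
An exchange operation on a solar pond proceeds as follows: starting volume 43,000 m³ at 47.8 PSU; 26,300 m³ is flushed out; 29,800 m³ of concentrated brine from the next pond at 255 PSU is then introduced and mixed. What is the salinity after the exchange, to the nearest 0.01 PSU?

Remaining after removal: 16,700 m³ at 47.8 PSU (salt = 798,260)
After addition: salt = 798,260 + 29,800×255 = 8,397,260; volume = 46,500 m³
S = 8,397,260 / 46,500 = 180.5862 PSU

180.59 PSU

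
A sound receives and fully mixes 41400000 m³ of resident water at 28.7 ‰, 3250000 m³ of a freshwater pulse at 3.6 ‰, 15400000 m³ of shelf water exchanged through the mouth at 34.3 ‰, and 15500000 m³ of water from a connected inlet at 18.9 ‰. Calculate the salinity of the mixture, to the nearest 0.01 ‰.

26.75 ‰

Weighted by volume,
salt = 41,400,000×28.7 + 3,250,000×3.6 + 15,400,000×34.3 + 15,500,000×18.9 = 1,188,180,000 + 11,700,000 + 528,220,000 + 292,950,000 = 2,021,050,000
volume = 41,400,000 + 3,250,000 + 15,400,000 + 15,500,000 = 75,550,000 m³
S = 2,021,050,000 / 75,550,000 = 26.7512 ‰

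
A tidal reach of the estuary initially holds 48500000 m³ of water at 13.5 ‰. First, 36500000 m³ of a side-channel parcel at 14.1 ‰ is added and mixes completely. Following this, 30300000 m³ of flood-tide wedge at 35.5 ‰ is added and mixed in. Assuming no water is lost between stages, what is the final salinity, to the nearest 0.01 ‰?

19.47 ‰

Total salt / total volume:
Initial salt = 48,500,000×13.5 = 654,750,000
After stage 1: salt = 654,750,000 + 36,500,000×14.1 = 1,169,400,000; volume = 85,000,000 m³; S = 13.758 ‰
After stage 2: salt = 1,169,400,000 + 30,300,000×35.5 = 2,245,050,000; volume = 115,300,000 m³
S = 2,245,050,000 / 115,300,000 = 19.4714 ‰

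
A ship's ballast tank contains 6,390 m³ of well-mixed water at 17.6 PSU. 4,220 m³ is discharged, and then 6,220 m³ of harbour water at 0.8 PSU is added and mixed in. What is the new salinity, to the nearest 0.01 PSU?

5.15 PSU

Remaining after removal: 2,170 m³ at 17.6 PSU (salt = 38,192)
After addition: salt = 38,192 + 6,220×0.8 = 43,168; volume = 8,390 m³
S = 43,168 / 8,390 = 5.1452 PSU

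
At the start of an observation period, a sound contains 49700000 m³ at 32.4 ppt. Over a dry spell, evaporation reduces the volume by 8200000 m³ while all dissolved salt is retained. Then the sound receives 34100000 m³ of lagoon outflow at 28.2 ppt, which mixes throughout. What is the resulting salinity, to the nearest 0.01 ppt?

34.02 ppt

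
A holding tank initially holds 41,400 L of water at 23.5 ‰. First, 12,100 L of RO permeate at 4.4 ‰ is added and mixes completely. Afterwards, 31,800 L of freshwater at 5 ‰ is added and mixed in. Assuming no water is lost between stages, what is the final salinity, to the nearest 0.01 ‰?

13.89 ‰

Mass of salt is conserved:
Initial salt = 41,400×23.5 = 972,900
After stage 1: salt = 972,900 + 12,100×4.4 = 1,026,140; volume = 53,500 L; S = 19.18 ‰
After stage 2: salt = 1,026,140 + 31,800×5 = 1,185,140; volume = 85,300 L
S = 1,185,140 / 85,300 = 13.8938 ‰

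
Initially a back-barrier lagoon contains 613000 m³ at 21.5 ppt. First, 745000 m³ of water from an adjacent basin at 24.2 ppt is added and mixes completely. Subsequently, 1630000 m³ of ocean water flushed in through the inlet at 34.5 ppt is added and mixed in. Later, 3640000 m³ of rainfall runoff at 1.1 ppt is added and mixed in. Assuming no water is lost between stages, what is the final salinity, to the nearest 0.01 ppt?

Conserving salt mass:
Initial salt = 613,000×21.5 = 13,179,500
After stage 1: salt = 13,179,500 + 745,000×24.2 = 31,208,500; volume = 1,358,000 m³; S = 22.981 ppt
After stage 2: salt = 31,208,500 + 1,630,000×34.5 = 87,443,500; volume = 2,988,000 m³; S = 29.265 ppt
After stage 3: salt = 87,443,500 + 3,640,000×1.1 = 91,447,500; volume = 6,628,000 m³
S = 91,447,500 / 6,628,000 = 13.7971 ppt

13.80 ppt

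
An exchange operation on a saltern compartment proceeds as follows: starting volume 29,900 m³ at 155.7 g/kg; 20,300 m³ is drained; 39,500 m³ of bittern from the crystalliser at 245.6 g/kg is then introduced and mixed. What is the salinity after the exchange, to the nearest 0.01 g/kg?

228.02 g/kg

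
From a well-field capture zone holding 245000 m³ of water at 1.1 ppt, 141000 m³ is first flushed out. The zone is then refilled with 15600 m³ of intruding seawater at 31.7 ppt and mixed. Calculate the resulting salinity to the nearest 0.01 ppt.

5.09 ppt

Remaining after removal: 104,000 m³ at 1.1 ppt (salt = 114,400)
After addition: salt = 114,400 + 15,600×31.7 = 608,920; volume = 119,600 m³
S = 608,920 / 119,600 = 5.0913 ppt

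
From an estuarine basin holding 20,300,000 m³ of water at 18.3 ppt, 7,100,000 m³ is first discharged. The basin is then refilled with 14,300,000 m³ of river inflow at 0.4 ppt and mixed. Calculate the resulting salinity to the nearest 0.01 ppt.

8.99 ppt

Remaining after removal: 13,200,000 m³ at 18.3 ppt (salt = 241,560,000)
After addition: salt = 241,560,000 + 14,300,000×0.4 = 247,280,000; volume = 27,500,000 m³
S = 247,280,000 / 27,500,000 = 8.992 ppt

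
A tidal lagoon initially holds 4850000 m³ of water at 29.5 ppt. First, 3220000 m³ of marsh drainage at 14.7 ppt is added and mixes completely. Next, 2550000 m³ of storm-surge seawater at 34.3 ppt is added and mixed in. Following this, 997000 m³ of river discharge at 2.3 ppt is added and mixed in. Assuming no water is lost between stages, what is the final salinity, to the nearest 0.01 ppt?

24.12 ppt

Conserving salt mass:
Initial salt = 4,850,000×29.5 = 143,075,000
After stage 1: salt = 143,075,000 + 3,220,000×14.7 = 190,409,000; volume = 8,070,000 m³; S = 23.595 ppt
After stage 2: salt = 190,409,000 + 2,550,000×34.3 = 277,874,000; volume = 10,620,000 m³; S = 26.165 ppt
After stage 3: salt = 277,874,000 + 997,000×2.3 = 280,167,100; volume = 11,617,000 m³
S = 280,167,100 / 11,617,000 = 24.117 ppt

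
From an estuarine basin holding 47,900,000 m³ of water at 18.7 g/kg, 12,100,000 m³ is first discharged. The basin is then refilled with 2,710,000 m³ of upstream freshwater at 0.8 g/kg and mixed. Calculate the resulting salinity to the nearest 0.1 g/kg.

Remaining after removal: 35,800,000 m³ at 18.7 g/kg (salt = 669,460,000)
After addition: salt = 669,460,000 + 2,710,000×0.8 = 671,628,000; volume = 38,510,000 m³
S = 671,628,000 / 38,510,000 = 17.4404 g/kg

17.4 g/kg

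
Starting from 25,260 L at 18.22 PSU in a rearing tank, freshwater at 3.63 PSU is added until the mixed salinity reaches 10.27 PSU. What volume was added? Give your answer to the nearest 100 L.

Salt balance: 25,260×18.22 + V×3.63 = (25,260+V)×10.27
460,237.2 + 3.63V = 259,420.2 + 10.27V
200,817 = 6.64V
V = 30,243.52 L

30200 L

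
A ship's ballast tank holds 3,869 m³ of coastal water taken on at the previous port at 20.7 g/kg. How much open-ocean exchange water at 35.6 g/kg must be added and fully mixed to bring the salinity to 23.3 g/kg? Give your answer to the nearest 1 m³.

Salt balance: 3,869×20.7 + V×35.6 = (3,869+V)×23.3
80,088.3 + 35.6V = 90,147.7 + 23.3V
10,059.4 = 12.3V
V = 817.84 m³

818 m³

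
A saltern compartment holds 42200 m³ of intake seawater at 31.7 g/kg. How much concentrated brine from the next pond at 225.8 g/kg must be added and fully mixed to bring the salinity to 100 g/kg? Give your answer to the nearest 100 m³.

Salt balance: 42,200×31.7 + V×225.8 = (42,200+V)×100
1,337,740 + 225.8V = 4,220,000 + 100V
2,882,260 = 125.8V
V = 22,911.45 m³

22900 m³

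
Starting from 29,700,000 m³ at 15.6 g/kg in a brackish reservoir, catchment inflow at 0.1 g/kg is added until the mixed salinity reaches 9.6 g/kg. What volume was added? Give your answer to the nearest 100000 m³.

18800000 m³

Salt balance: 29,700,000×15.6 + V×0.1 = (29,700,000+V)×9.6
463,320,000 + 0.1V = 285,120,000 + 9.6V
178,200,000 = 9.5V
V = 18,757,894.74 m³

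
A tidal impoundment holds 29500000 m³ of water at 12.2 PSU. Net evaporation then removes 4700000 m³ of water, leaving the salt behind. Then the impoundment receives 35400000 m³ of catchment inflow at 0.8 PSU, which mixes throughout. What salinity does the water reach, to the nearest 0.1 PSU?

6.4 PSU

After evaporation: salt = 29,500,000×12.2 = 359,900,000; volume = 29,500,000 − 4,700,000 = 24,800,000 m³
After mixing: salt = 359,900,000 + 35,400,000×0.8 = 388,220,000; volume = 24,800,000 + 35,400,000 = 60,200,000 m³
S = 388,220,000 / 60,200,000 = 6.4488 PSU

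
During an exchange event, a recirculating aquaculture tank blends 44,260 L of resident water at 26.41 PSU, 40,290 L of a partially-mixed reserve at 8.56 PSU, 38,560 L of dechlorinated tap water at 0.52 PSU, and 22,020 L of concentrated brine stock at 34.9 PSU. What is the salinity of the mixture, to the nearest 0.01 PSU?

By conservation of dissolved salt,
salt = 44,260×26.41 + 40,290×8.56 + 38,560×0.52 + 22,020×34.9 = 1,168,906.6 + 344,882.4 + 20,051.2 + 768,498 = 2,302,338.2
volume = 44,260 + 40,290 + 38,560 + 22,020 = 145,130 L
S = 2,302,338.2 / 145,130 = 15.864 PSU

15.86 PSU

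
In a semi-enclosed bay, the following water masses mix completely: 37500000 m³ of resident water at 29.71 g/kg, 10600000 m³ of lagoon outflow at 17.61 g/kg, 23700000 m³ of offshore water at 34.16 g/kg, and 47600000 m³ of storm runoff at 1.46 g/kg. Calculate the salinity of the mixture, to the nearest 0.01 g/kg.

18.26 g/kg

Total salt / total volume:
salt = 37,500,000×29.71 + 10,600,000×17.61 + 23,700,000×34.16 + 47,600,000×1.46 = 1,114,125,000 + 186,666,000 + 809,592,000 + 69,496,000 = 2,179,879,000
volume = 37,500,000 + 10,600,000 + 23,700,000 + 47,600,000 = 119,400,000 m³
S = 2,179,879,000 / 119,400,000 = 18.2569 g/kg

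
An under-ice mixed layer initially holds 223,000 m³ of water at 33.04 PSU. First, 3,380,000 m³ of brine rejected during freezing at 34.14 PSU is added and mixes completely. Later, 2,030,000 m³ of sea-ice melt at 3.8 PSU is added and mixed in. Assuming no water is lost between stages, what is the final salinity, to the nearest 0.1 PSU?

23.2 PSU

Total salt / total volume:
Initial salt = 223,000×33.04 = 7,367,920
After stage 1: salt = 7,367,920 + 3,380,000×34.14 = 122,761,120; volume = 3,603,000 m³; S = 34.072 PSU
After stage 2: salt = 122,761,120 + 2,030,000×3.8 = 130,475,120; volume = 5,633,000 m³
S = 130,475,120 / 5,633,000 = 23.1626 PSU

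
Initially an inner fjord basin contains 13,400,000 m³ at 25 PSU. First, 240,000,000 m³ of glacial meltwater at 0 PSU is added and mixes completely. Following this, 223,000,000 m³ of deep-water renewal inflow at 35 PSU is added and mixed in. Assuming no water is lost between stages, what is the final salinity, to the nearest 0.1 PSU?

17.1 PSU

Total salt / total volume:
Initial salt = 13,400,000×25 = 335,000,000
After stage 1: salt = 335,000,000 + 240,000,000×0 = 335,000,000; volume = 253,400,000 m³; S = 1.322 PSU
After stage 2: salt = 335,000,000 + 223,000,000×35 = 8,140,000,000; volume = 476,400,000 m³
S = 8,140,000,000 / 476,400,000 = 17.0865 PSU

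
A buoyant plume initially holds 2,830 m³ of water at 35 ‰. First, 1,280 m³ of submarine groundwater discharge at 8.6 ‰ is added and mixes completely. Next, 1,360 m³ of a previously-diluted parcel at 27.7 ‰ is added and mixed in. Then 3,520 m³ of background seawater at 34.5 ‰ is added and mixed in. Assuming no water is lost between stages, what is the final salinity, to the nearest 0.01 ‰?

29.94 ‰

Mass of salt is conserved:
Initial salt = 2,830×35 = 99,050
After stage 1: salt = 99,050 + 1,280×8.6 = 110,058; volume = 4,110 m³; S = 26.778 ‰
After stage 2: salt = 110,058 + 1,360×27.7 = 147,730; volume = 5,470 m³; S = 27.007 ‰
After stage 3: salt = 147,730 + 3,520×34.5 = 269,170; volume = 8,990 m³
S = 269,170 / 8,990 = 29.941 ‰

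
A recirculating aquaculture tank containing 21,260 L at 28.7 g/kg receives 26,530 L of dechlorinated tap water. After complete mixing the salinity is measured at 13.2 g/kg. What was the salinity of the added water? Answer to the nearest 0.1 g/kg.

0.8 g/kg

Salt balance: 21,260×28.7 + 26,530×S = 47,790×13.2
610,162 + 26,530·S = 630,828
S = (630,828 − 610,162) / 26,530 = 0.779 g/kg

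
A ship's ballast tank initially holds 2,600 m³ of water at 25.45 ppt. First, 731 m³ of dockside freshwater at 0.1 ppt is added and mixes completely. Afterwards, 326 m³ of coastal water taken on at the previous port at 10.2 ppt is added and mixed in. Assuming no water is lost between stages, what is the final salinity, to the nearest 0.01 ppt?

19.02 ppt

Total salt / total volume:
Initial salt = 2,600×25.45 = 66,170
After stage 1: salt = 66,170 + 731×0.1 = 66,243.1; volume = 3,331 m³; S = 19.887 ppt
After stage 2: salt = 66,243.1 + 326×10.2 = 69,568.3; volume = 3,657 m³
S = 69,568.3 / 3,657 = 19.0233 ppt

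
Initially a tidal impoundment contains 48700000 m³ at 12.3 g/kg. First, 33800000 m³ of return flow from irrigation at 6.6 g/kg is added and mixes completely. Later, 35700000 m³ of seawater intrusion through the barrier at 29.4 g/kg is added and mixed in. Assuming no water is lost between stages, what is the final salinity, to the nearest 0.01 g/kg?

15.83 g/kg

Mass of salt is conserved:
Initial salt = 48,700,000×12.3 = 599,010,000
After stage 1: salt = 599,010,000 + 33,800,000×6.6 = 822,090,000; volume = 82,500,000 m³; S = 9.965 g/kg
After stage 2: salt = 822,090,000 + 35,700,000×29.4 = 1,871,670,000; volume = 118,200,000 m³
S = 1,871,670,000 / 118,200,000 = 15.8348 g/kg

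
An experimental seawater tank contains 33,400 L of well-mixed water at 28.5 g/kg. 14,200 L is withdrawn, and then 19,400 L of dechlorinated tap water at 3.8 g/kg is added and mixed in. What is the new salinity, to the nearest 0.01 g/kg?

Remaining after removal: 19,200 L at 28.5 g/kg (salt = 547,200)
After addition: salt = 547,200 + 19,400×3.8 = 620,920; volume = 38,600 L
S = 620,920 / 38,600 = 16.086 g/kg

16.09 g/kg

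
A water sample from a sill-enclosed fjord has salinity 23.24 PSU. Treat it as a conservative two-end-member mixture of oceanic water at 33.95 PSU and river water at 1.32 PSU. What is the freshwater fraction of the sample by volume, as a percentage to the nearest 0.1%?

32.8%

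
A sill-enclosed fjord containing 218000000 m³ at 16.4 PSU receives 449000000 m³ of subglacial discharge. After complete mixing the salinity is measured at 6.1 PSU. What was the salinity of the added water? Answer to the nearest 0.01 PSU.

1.10 PSU

Salt balance: 218,000,000×16.4 + 449,000,000×S = 667,000,000×6.1
3,575,200,000 + 449,000,000·S = 4,068,700,000
S = (4,068,700,000 − 3,575,200,000) / 449,000,000 = 1.0991 PSU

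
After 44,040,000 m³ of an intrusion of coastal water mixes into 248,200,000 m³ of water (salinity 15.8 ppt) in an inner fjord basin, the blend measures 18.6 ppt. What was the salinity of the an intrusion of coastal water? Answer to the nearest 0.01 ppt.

Salt balance: 248,200,000×15.8 + 44,040,000×S = 292,240,000×18.6
3,921,560,000 + 44,040,000·S = 5,435,664,000
S = (5,435,664,000 − 3,921,560,000) / 44,040,000 = 34.3802 ppt

34.38 ppt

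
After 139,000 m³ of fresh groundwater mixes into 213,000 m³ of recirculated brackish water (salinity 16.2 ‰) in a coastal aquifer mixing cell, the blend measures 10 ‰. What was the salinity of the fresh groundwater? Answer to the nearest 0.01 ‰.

Salt balance: 213,000×16.2 + 139,000×S = 352,000×10
3,450,600 + 139,000·S = 3,520,000
S = (3,520,000 − 3,450,600) / 139,000 = 0.4993 ‰

0.50 ‰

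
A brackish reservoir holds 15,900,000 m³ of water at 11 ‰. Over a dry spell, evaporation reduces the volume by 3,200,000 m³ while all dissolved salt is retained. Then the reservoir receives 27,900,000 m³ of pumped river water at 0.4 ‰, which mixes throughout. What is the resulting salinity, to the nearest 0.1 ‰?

After evaporation: salt = 15,900,000×11 = 174,900,000; volume = 15,900,000 − 3,200,000 = 12,700,000 m³
After mixing: salt = 174,900,000 + 27,900,000×0.4 = 186,060,000; volume = 12,700,000 + 27,900,000 = 40,600,000 m³
S = 186,060,000 / 40,600,000 = 4.5828 ‰

4.6 ‰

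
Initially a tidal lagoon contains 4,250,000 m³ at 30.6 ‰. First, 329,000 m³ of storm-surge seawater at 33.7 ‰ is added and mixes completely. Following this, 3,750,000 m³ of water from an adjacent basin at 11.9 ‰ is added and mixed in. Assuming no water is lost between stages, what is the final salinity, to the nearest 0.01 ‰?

Salt balance:
Initial salt = 4,250,000×30.6 = 130,050,000
After stage 1: salt = 130,050,000 + 329,000×33.7 = 141,137,300; volume = 4,579,000 m³; S = 30.823 ‰
After stage 2: salt = 141,137,300 + 3,750,000×11.9 = 185,762,300; volume = 8,329,000 m³
S = 185,762,300 / 8,329,000 = 22.3031 ‰

22.30 ‰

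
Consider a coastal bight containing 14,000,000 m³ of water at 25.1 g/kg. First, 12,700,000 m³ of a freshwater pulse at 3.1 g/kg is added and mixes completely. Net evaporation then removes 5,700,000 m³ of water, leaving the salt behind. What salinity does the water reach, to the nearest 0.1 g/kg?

18.6 g/kg

After mixing: salt = 14,000,000×25.1 + 12,700,000×3.1 = 390,770,000; volume = 26,700,000 m³
After evaporation: salt unchanged = 390,770,000; volume = 26,700,000 − 5,700,000 = 21,000,000 m³
S = 390,770,000 / 21,000,000 = 18.6081 g/kg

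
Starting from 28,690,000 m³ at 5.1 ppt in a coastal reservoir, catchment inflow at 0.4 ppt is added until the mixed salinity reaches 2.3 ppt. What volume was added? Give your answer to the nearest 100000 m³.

Salt balance: 28,690,000×5.1 + V×0.4 = (28,690,000+V)×2.3
146,319,000 + 0.4V = 65,987,000 + 2.3V
80,332,000 = 1.9V
V = 42,280,000 m³

42300000 m³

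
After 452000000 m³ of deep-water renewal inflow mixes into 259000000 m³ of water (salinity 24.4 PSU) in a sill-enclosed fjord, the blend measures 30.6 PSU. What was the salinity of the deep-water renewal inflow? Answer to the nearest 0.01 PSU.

34.15 PSU

Salt balance: 259,000,000×24.4 + 452,000,000×S = 711,000,000×30.6
6,319,600,000 + 452,000,000·S = 21,756,600,000
S = (21,756,600,000 − 6,319,600,000) / 452,000,000 = 34.1527 PSU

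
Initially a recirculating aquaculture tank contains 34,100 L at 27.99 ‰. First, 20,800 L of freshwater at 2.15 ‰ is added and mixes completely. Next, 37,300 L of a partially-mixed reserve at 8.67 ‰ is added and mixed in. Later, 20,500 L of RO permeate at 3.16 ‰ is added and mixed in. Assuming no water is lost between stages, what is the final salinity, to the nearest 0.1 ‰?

12.3 ‰

By conservation of dissolved salt,
Initial salt = 34,100×27.99 = 954,459
After stage 1: salt = 954,459 + 20,800×2.15 = 999,179; volume = 54,900 L; S = 18.2 ‰
After stage 2: salt = 999,179 + 37,300×8.67 = 1,322,570; volume = 92,200 L; S = 14.345 ‰
After stage 3: salt = 1,322,570 + 20,500×3.16 = 1,387,350; volume = 112,700 L
S = 1,387,350 / 112,700 = 12.3101 ‰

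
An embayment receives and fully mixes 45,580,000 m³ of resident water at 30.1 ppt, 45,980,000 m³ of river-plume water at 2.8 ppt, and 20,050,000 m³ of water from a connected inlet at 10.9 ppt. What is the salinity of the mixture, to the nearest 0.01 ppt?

15.40 ppt

Weighted by volume,
salt = 45,580,000×30.1 + 45,980,000×2.8 + 20,050,000×10.9 = 1,371,958,000 + 128,744,000 + 218,545,000 = 1,719,247,000
volume = 45,580,000 + 45,980,000 + 20,050,000 = 111,610,000 m³
S = 1,719,247,000 / 111,610,000 = 15.4041 ppt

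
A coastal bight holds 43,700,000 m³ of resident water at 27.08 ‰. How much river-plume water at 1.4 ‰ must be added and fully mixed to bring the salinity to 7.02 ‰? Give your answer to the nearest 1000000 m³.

156000000 m³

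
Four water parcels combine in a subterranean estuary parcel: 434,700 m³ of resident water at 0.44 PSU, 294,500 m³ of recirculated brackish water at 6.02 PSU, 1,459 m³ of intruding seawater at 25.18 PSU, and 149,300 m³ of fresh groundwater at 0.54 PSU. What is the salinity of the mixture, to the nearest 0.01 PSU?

2.37 PSU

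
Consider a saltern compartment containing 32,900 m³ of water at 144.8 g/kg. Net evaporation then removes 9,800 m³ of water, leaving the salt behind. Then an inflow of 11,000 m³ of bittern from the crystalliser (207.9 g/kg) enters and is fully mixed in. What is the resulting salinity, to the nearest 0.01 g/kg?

206.77 g/kg

After evaporation: salt = 32,900×144.8 = 4,763,920; volume = 32,900 − 9,800 = 23,100 m³
After mixing: salt = 4,763,920 + 11,000×207.9 = 7,050,820; volume = 23,100 + 11,000 = 34,100 m³
S = 7,050,820 / 34,100 = 206.7689 g/kg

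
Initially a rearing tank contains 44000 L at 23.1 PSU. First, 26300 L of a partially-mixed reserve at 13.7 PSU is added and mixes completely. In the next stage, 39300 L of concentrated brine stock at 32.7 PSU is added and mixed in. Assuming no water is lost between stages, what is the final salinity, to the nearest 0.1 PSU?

24.3 PSU

Conserving salt mass:
Initial salt = 44,000×23.1 = 1,016,400
After stage 1: salt = 1,016,400 + 26,300×13.7 = 1,376,710; volume = 70,300 L; S = 19.583 PSU
After stage 2: salt = 1,376,710 + 39,300×32.7 = 2,661,820; volume = 109,600 L
S = 2,661,820 / 109,600 = 24.2867 PSU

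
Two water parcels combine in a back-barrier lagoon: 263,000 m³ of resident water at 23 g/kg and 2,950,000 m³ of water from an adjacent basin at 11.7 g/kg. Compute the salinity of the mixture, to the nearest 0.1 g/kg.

12.6 g/kg

Total salt / total volume:
salt = 263,000×23 + 2,950,000×11.7 = 6,049,000 + 34,515,000 = 40,564,000
volume = 263,000 + 2,950,000 = 3,213,000 m³
S = 40,564,000 / 3,213,000 = 12.625 g/kg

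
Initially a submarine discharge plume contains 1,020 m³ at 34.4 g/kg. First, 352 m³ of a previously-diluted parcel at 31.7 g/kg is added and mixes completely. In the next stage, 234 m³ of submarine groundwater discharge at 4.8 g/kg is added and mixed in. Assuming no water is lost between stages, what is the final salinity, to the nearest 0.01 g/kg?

29.50 g/kg

Mass of salt is conserved:
Initial salt = 1,020×34.4 = 35,088
After stage 1: salt = 35,088 + 352×31.7 = 46,246.4; volume = 1,372 m³; S = 33.707 g/kg
After stage 2: salt = 46,246.4 + 234×4.8 = 47,369.6; volume = 1,606 m³
S = 47,369.6 / 1,606 = 29.4954 g/kg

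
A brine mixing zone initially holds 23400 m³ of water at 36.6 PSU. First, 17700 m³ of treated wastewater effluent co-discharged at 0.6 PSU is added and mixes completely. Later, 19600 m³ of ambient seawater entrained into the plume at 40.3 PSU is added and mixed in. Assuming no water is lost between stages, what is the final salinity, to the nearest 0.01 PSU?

Mass of salt is conserved:
Initial salt = 23,400×36.6 = 856,440
After stage 1: salt = 856,440 + 17,700×0.6 = 867,060; volume = 41,100 m³; S = 21.096 PSU
After stage 2: salt = 867,060 + 19,600×40.3 = 1,656,940; volume = 60,700 m³
S = 1,656,940 / 60,700 = 27.2972 PSU

27.30 PSU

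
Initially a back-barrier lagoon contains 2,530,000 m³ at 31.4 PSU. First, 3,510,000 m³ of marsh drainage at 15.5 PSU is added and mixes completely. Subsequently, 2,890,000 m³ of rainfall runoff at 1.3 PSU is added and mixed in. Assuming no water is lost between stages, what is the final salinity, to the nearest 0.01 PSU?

15.41 PSU

Weighted by volume,
Initial salt = 2,530,000×31.4 = 79,442,000
After stage 1: salt = 79,442,000 + 3,510,000×15.5 = 133,847,000; volume = 6,040,000 m³; S = 22.16 PSU
After stage 2: salt = 133,847,000 + 2,890,000×1.3 = 137,604,000; volume = 8,930,000 m³
S = 137,604,000 / 8,930,000 = 15.4092 PSU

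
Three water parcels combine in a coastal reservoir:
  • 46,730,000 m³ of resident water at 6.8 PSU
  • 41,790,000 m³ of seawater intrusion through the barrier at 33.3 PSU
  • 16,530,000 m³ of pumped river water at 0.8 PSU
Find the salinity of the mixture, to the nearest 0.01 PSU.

16.40 PSU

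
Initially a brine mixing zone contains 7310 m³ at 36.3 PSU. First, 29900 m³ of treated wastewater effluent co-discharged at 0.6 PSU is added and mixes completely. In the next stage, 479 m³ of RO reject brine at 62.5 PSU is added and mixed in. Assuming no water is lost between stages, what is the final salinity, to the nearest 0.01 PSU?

8.31 PSU

Mass of salt is conserved:
Initial salt = 7,310×36.3 = 265,353
After stage 1: salt = 265,353 + 29,900×0.6 = 283,293; volume = 37,210 m³; S = 7.613 PSU
After stage 2: salt = 283,293 + 479×62.5 = 313,230.5; volume = 37,689 m³
S = 313,230.5 / 37,689 = 8.3109 PSU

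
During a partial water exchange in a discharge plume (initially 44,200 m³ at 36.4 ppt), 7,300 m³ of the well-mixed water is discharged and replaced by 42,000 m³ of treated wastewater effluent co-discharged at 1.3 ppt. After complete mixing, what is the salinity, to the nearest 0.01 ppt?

17.72 ppt

Remaining after removal: 36,900 m³ at 36.4 ppt (salt = 1,343,160)
After addition: salt = 1,343,160 + 42,000×1.3 = 1,397,760; volume = 78,900 m³
S = 1,397,760 / 78,900 = 17.7156 ppt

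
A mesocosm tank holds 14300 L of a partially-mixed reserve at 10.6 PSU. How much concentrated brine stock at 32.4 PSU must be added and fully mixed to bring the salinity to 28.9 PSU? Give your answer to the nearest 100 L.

74800 L

Salt balance: 14,300×10.6 + V×32.4 = (14,300+V)×28.9
151,580 + 32.4V = 413,270 + 28.9V
261,690 = 3.5V
V = 74,768.57 L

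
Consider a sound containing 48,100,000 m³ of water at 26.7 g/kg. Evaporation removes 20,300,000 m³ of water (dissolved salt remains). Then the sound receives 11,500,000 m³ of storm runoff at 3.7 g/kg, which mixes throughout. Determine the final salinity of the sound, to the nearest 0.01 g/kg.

33.76 g/kg

After evaporation: salt = 48,100,000×26.7 = 1,284,270,000; volume = 48,100,000 − 20,300,000 = 27,800,000 m³
After mixing: salt = 1,284,270,000 + 11,500,000×3.7 = 1,326,820,000; volume = 27,800,000 + 11,500,000 = 39,300,000 m³
S = 1,326,820,000 / 39,300,000 = 33.7613 g/kg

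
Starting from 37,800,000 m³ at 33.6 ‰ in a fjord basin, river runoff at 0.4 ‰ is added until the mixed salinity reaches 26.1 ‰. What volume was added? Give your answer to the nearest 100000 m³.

Salt balance: 37,800,000×33.6 + V×0.4 = (37,800,000+V)×26.1
1,270,080,000 + 0.4V = 986,580,000 + 26.1V
283,500,000 = 25.7V
V = 11,031,128.4 m³

11000000 m³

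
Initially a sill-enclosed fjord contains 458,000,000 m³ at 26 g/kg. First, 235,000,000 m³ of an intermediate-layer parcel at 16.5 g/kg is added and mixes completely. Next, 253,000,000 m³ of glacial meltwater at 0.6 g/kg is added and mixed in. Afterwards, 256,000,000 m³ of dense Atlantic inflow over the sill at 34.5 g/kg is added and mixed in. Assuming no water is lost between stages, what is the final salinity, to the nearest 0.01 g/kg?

20.61 g/kg

By conservation of dissolved salt,
Initial salt = 458,000,000×26 = 11,908,000,000
After stage 1: salt = 11,908,000,000 + 235,000,000×16.5 = 15,785,500,000; volume = 693,000,000 m³; S = 22.778 g/kg
After stage 2: salt = 15,785,500,000 + 253,000,000×0.6 = 15,937,300,000; volume = 946,000,000 m³; S = 16.847 g/kg
After stage 3: salt = 15,937,300,000 + 256,000,000×34.5 = 24,769,300,000; volume = 1,202,000,000 m³
S = 24,769,300,000 / 1,202,000,000 = 20.6067 g/kg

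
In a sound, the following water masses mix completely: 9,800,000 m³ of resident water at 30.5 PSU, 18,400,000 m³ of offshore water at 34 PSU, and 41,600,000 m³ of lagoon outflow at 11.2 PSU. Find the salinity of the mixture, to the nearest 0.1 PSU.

19.9 PSU

Conserving salt mass:
salt = 9,800,000×30.5 + 18,400,000×34 + 41,600,000×11.2 = 298,900,000 + 625,600,000 + 465,920,000 = 1,390,420,000
volume = 9,800,000 + 18,400,000 + 41,600,000 = 69,800,000 m³
S = 1,390,420,000 / 69,800,000 = 19.92 PSU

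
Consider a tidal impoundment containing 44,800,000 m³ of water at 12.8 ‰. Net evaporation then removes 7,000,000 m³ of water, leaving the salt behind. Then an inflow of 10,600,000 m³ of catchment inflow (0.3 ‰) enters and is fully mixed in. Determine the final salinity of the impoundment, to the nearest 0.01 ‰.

After evaporation: salt = 44,800,000×12.8 = 573,440,000; volume = 44,800,000 − 7,000,000 = 37,800,000 m³
After mixing: salt = 573,440,000 + 10,600,000×0.3 = 576,620,000; volume = 37,800,000 + 10,600,000 = 48,400,000 m³
S = 576,620,000 / 48,400,000 = 11.9136 ‰

11.91 ‰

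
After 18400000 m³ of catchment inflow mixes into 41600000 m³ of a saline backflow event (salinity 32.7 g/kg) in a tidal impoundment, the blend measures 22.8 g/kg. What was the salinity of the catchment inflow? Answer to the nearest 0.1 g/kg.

0.4 g/kg

Salt balance: 41,600,000×32.7 + 18,400,000×S = 60,000,000×22.8
1,360,320,000 + 18,400,000·S = 1,368,000,000
S = (1,368,000,000 − 1,360,320,000) / 18,400,000 = 0.4174 g/kg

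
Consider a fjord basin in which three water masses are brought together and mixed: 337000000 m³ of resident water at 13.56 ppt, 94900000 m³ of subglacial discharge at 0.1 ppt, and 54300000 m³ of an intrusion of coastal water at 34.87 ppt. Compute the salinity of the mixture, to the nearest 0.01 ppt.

13.31 ppt

Salt balance:
salt = 337,000,000×13.56 + 94,900,000×0.1 + 54,300,000×34.87 = 4,569,720,000 + 9,490,000 + 1,893,441,000 = 6,472,651,000
volume = 337,000,000 + 94,900,000 + 54,300,000 = 486,200,000 m³
S = 6,472,651,000 / 486,200,000 = 13.3127 ppt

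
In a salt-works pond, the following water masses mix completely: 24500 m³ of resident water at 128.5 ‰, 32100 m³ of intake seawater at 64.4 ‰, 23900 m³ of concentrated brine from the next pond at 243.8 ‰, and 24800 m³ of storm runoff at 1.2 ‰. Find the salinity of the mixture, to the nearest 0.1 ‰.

Salt balance:
salt = 24,500×128.5 + 32,100×64.4 + 23,900×243.8 + 24,800×1.2 = 3,148,250 + 2,067,240 + 5,826,820 + 29,760 = 11,072,070
volume = 24,500 + 32,100 + 23,900 + 24,800 = 105,300 m³
S = 11,072,070 / 105,300 = 105.148 ‰

105.1 ‰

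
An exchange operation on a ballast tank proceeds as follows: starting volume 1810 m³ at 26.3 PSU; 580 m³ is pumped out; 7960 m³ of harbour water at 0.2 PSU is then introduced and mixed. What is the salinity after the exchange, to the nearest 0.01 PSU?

3.69 PSU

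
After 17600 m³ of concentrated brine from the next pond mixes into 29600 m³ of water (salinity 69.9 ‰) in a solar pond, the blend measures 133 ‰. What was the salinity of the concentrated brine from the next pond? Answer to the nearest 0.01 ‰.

Salt balance: 29,600×69.9 + 17,600×S = 47,200×133
2,069,040 + 17,600·S = 6,277,600
S = (6,277,600 − 2,069,040) / 17,600 = 239.1227 ‰

239.12 ‰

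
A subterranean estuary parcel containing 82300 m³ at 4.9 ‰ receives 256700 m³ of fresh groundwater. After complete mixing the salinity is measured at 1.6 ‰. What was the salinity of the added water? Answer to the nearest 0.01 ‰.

0.54 ‰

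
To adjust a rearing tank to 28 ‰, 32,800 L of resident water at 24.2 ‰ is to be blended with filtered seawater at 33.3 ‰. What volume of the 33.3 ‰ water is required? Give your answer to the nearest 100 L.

Salt balance: 32,800×24.2 + V×33.3 = (32,800+V)×28
793,760 + 33.3V = 918,400 + 28V
124,640 = 5.3V
V = 23,516.98 L

23500 L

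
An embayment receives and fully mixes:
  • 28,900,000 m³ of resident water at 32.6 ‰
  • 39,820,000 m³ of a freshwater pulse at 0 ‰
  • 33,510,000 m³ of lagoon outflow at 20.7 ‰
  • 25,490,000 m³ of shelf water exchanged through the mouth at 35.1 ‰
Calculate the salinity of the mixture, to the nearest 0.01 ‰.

Salt balance:
salt = 28,900,000×32.6 + 39,820,000×0 + 33,510,000×20.7 + 25,490,000×35.1 = 942,140,000 + 0 + 693,657,000 + 894,699,000 = 2,530,496,000
volume = 28,900,000 + 39,820,000 + 33,510,000 + 25,490,000 = 127,720,000 m³
S = 2,530,496,000 / 127,720,000 = 19.8128 ‰

19.81 ‰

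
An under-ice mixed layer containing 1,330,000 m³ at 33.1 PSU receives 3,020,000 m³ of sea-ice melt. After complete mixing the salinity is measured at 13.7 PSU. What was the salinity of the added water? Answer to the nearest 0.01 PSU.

Salt balance: 1,330,000×33.1 + 3,020,000×S = 4,350,000×13.7
44,023,000 + 3,020,000·S = 59,595,000
S = (59,595,000 − 44,023,000) / 3,020,000 = 5.1563 PSU

5.16 PSU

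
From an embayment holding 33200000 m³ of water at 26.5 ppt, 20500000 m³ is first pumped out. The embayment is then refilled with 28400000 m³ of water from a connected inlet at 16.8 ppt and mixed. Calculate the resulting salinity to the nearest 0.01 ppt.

19.80 ppt

Remaining after removal: 12,700,000 m³ at 26.5 ppt (salt = 336,550,000)
After addition: salt = 336,550,000 + 28,400,000×16.8 = 813,670,000; volume = 41,100,000 m³
S = 813,670,000 / 41,100,000 = 19.7973 ppt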